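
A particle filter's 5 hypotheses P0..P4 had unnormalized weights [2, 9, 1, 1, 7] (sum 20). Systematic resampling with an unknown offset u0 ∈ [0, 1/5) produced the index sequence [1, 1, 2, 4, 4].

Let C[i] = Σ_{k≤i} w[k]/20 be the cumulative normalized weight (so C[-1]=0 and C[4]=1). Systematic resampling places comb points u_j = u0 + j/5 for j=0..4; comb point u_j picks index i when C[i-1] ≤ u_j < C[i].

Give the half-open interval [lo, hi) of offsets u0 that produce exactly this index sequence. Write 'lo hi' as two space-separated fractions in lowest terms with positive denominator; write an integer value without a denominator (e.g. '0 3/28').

3/20 1/5

C = [1/10, 11/20, 3/5, 13/20, 1]
j=0 picked index 1: u0 ∈ [1/10, 11/20)
j=1 picked index 1: u0 ∈ [-1/10, 7/20)
j=2 picked index 2: u0 ∈ [3/20, 1/5)
j=3 picked index 4: u0 ∈ [1/20, 2/5)
j=4 picked index 4: u0 ∈ [-3/20, 1/5)
intersection: [3/20, 1/5)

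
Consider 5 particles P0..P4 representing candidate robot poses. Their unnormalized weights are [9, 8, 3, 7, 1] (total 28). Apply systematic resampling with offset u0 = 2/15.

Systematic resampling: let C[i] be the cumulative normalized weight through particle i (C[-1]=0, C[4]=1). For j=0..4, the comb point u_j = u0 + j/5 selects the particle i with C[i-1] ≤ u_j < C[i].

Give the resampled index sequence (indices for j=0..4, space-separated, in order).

C = [9/28, 17/28, 5/7, 27/28, 1]
j=0: u_0=2/15 ∈ [0, 9/28) → index 0
j=1: u_1=1/3 ∈ [9/28, 17/28) → index 1
j=2: u_2=8/15 ∈ [9/28, 17/28) → index 1
j=3: u_3=11/15 ∈ [5/7, 27/28) → index 3
j=4: u_4=14/15 ∈ [5/7, 27/28) → index 3

0 1 1 3 3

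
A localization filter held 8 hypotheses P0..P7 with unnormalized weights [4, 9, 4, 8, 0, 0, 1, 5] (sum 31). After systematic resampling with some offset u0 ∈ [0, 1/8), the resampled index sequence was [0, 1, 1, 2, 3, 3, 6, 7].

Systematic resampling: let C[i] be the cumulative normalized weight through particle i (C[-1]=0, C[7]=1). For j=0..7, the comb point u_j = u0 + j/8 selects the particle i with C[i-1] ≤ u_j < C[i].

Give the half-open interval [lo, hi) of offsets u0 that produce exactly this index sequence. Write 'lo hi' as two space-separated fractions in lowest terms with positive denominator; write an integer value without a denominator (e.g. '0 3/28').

C = [4/31, 13/31, 17/31, 25/31, 25/31, 25/31, 26/31, 1]
j=0 picked index 0: u0 ∈ [0, 4/31)
j=1 picked index 1: u0 ∈ [1/248, 73/248)
j=2 picked index 1: u0 ∈ [-15/124, 21/124)
j=3 picked index 2: u0 ∈ [11/248, 43/248)
j=4 picked index 3: u0 ∈ [3/62, 19/62)
j=5 picked index 3: u0 ∈ [-19/248, 45/248)
j=6 picked index 6: u0 ∈ [7/124, 11/124)
j=7 picked index 7: u0 ∈ [-9/248, 1/8)
intersection: [7/124, 11/124)

7/124 11/124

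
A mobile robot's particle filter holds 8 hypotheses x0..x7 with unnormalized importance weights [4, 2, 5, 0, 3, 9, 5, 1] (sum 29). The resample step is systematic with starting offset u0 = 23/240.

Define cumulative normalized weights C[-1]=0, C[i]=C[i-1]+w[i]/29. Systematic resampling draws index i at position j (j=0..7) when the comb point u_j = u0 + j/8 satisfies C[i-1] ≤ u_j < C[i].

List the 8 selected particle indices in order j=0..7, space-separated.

C = [4/29, 6/29, 11/29, 11/29, 14/29, 23/29, 28/29, 1]
j=0: u_0=23/240 ∈ [0, 4/29) → index 0
j=1: u_1=53/240 ∈ [6/29, 11/29) → index 2
j=2: u_2=83/240 ∈ [6/29, 11/29) → index 2
j=3: u_3=113/240 ∈ [11/29, 14/29) → index 4
j=4: u_4=143/240 ∈ [14/29, 23/29) → index 5
j=5: u_5=173/240 ∈ [14/29, 23/29) → index 5
j=6: u_6=203/240 ∈ [23/29, 28/29) → index 6
j=7: u_7=233/240 ∈ [28/29, 1) → index 7

0 2 2 4 5 5 6 7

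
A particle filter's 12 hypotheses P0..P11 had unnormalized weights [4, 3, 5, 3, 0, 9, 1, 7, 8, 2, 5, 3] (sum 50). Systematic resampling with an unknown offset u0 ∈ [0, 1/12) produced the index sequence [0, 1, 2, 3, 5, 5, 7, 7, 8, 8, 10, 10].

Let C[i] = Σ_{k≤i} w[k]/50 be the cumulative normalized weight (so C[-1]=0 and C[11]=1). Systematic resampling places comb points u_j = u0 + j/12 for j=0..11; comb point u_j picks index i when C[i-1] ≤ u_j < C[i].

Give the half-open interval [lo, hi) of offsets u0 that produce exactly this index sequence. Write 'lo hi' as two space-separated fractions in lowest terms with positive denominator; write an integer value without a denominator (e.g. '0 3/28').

C = [2/25, 7/50, 6/25, 3/10, 3/10, 12/25, 1/2, 16/25, 4/5, 21/25, 47/50, 1]
j=0 picked index 0: u0 ∈ [0, 2/25)
j=1 picked index 1: u0 ∈ [-1/300, 17/300)
j=2 picked index 2: u0 ∈ [-2/75, 11/150)
j=3 picked index 3: u0 ∈ [-1/100, 1/20)
j=4 picked index 5: u0 ∈ [-1/30, 11/75)
j=5 picked index 5: u0 ∈ [-7/60, 19/300)
j=6 picked index 7: u0 ∈ [0, 7/50)
j=7 picked index 7: u0 ∈ [-1/12, 17/300)
j=8 picked index 8: u0 ∈ [-2/75, 2/15)
j=9 picked index 8: u0 ∈ [-11/100, 1/20)
j=10 picked index 10: u0 ∈ [1/150, 8/75)
j=11 picked index 10: u0 ∈ [-23/300, 7/300)
intersection: [1/150, 7/300)

1/150 7/300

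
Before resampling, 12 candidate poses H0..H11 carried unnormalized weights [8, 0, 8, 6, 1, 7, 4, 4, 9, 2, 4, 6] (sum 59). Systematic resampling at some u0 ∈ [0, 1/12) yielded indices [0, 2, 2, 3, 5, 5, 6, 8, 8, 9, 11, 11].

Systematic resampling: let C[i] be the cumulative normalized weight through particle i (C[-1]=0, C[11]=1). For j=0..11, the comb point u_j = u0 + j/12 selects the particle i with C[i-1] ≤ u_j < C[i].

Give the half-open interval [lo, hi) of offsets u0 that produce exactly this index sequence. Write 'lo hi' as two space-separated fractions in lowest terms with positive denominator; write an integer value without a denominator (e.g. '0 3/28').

23/354 9/118

C = [8/59, 8/59, 16/59, 22/59, 23/59, 30/59, 34/59, 38/59, 47/59, 49/59, 53/59, 1]
j=0 picked index 0: u0 ∈ [0, 8/59)
j=1 picked index 2: u0 ∈ [37/708, 133/708)
j=2 picked index 2: u0 ∈ [-11/354, 37/354)
j=3 picked index 3: u0 ∈ [5/236, 29/236)
j=4 picked index 5: u0 ∈ [10/177, 31/177)
j=5 picked index 5: u0 ∈ [-19/708, 65/708)
j=6 picked index 6: u0 ∈ [1/118, 9/118)
j=7 picked index 8: u0 ∈ [43/708, 151/708)
j=8 picked index 8: u0 ∈ [-4/177, 23/177)
j=9 picked index 9: u0 ∈ [11/236, 19/236)
j=10 picked index 11: u0 ∈ [23/354, 1/6)
j=11 picked index 11: u0 ∈ [-13/708, 1/12)
intersection: [23/354, 9/118)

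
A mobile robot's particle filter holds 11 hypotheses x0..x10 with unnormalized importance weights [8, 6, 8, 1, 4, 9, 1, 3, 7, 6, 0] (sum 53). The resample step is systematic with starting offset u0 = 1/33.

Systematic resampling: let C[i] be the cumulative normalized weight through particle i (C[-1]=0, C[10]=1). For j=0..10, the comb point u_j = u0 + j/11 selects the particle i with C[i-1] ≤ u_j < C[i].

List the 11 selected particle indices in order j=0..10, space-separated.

0 0 1 2 2 4 5 5 8 8 9

C = [8/53, 14/53, 22/53, 23/53, 27/53, 36/53, 37/53, 40/53, 47/53, 1, 1]
j=0: u_0=1/33 ∈ [0, 8/53) → index 0
j=1: u_1=4/33 ∈ [0, 8/53) → index 0
j=2: u_2=7/33 ∈ [8/53, 14/53) → index 1
j=3: u_3=10/33 ∈ [14/53, 22/53) → index 2
j=4: u_4=13/33 ∈ [14/53, 22/53) → index 2
j=5: u_5=16/33 ∈ [23/53, 27/53) → index 4
j=6: u_6=19/33 ∈ [27/53, 36/53) → index 5
j=7: u_7=2/3 ∈ [27/53, 36/53) → index 5
j=8: u_8=25/33 ∈ [40/53, 47/53) → index 8
j=9: u_9=28/33 ∈ [40/53, 47/53) → index 8
j=10: u_10=31/33 ∈ [47/53, 1) → index 9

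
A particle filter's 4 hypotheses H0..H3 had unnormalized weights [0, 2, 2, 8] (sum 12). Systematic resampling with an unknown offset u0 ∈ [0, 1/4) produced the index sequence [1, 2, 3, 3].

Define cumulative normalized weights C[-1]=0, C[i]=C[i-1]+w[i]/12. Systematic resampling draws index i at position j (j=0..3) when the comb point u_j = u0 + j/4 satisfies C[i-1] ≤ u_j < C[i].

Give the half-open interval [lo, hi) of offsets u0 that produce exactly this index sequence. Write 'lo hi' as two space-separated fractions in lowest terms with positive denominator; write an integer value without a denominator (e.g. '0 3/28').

0 1/12

C = [0, 1/6, 1/3, 1]
j=0 picked index 1: u0 ∈ [0, 1/6)
j=1 picked index 2: u0 ∈ [-1/12, 1/12)
j=2 picked index 3: u0 ∈ [-1/6, 1/2)
j=3 picked index 3: u0 ∈ [-5/12, 1/4)
intersection: [0, 1/12)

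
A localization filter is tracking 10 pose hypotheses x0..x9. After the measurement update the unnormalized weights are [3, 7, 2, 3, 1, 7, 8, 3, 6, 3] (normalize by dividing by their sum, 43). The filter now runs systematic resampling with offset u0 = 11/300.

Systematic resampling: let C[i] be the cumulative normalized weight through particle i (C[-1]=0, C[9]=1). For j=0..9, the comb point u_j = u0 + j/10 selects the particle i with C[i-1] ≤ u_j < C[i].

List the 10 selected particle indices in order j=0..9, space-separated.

0 1 2 3 5 6 6 7 8 9

C = [3/43, 10/43, 12/43, 15/43, 16/43, 23/43, 31/43, 34/43, 40/43, 1]
j=0: u_0=11/300 ∈ [0, 3/43) → index 0
j=1: u_1=41/300 ∈ [3/43, 10/43) → index 1
j=2: u_2=71/300 ∈ [10/43, 12/43) → index 2
j=3: u_3=101/300 ∈ [12/43, 15/43) → index 3
j=4: u_4=131/300 ∈ [16/43, 23/43) → index 5
j=5: u_5=161/300 ∈ [23/43, 31/43) → index 6
j=6: u_6=191/300 ∈ [23/43, 31/43) → index 6
j=7: u_7=221/300 ∈ [31/43, 34/43) → index 7
j=8: u_8=251/300 ∈ [34/43, 40/43) → index 8
j=9: u_9=281/300 ∈ [40/43, 1) → index 9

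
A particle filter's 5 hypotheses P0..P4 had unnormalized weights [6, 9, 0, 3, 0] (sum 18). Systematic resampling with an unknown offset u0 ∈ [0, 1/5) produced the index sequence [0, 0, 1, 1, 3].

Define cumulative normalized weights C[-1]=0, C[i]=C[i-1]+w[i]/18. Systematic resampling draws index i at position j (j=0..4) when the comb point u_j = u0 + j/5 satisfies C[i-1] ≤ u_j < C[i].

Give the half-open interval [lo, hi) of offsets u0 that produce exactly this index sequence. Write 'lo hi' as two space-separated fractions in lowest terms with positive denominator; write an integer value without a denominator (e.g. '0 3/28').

1/30 2/15

C = [1/3, 5/6, 5/6, 1, 1]
j=0 picked index 0: u0 ∈ [0, 1/3)
j=1 picked index 0: u0 ∈ [-1/5, 2/15)
j=2 picked index 1: u0 ∈ [-1/15, 13/30)
j=3 picked index 1: u0 ∈ [-4/15, 7/30)
j=4 picked index 3: u0 ∈ [1/30, 1/5)
intersection: [1/30, 2/15)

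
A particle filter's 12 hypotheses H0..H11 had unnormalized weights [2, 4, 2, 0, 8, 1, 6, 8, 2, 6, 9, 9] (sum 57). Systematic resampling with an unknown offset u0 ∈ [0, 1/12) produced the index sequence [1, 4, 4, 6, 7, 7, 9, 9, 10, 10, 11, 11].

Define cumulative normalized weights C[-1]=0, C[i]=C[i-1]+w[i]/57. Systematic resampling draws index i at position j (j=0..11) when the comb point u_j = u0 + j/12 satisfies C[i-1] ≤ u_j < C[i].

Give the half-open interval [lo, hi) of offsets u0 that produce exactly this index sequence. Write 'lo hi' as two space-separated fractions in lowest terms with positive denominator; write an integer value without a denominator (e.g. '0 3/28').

C = [2/57, 2/19, 8/57, 8/57, 16/57, 17/57, 23/57, 31/57, 11/19, 13/19, 16/19, 1]
j=0 picked index 1: u0 ∈ [2/57, 2/19)
j=1 picked index 4: u0 ∈ [13/228, 15/76)
j=2 picked index 4: u0 ∈ [-1/38, 13/114)
j=3 picked index 6: u0 ∈ [11/228, 35/228)
j=4 picked index 7: u0 ∈ [4/57, 4/19)
j=5 picked index 7: u0 ∈ [-1/76, 29/228)
j=6 picked index 9: u0 ∈ [3/38, 7/38)
j=7 picked index 9: u0 ∈ [-1/228, 23/228)
j=8 picked index 10: u0 ∈ [1/57, 10/57)
j=9 picked index 10: u0 ∈ [-5/76, 7/76)
j=10 picked index 11: u0 ∈ [1/114, 1/6)
j=11 picked index 11: u0 ∈ [-17/228, 1/12)
intersection: [3/38, 1/12)

3/38 1/12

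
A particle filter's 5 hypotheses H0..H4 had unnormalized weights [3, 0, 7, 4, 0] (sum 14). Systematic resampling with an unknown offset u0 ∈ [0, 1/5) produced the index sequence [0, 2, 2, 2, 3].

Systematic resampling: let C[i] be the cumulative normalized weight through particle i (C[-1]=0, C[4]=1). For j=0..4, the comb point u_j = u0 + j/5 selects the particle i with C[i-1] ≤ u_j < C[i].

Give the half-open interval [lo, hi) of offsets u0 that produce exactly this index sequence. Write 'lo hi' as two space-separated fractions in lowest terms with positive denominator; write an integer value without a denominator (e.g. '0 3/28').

C = [3/14, 3/14, 5/7, 1, 1]
j=0 picked index 0: u0 ∈ [0, 3/14)
j=1 picked index 2: u0 ∈ [1/70, 18/35)
j=2 picked index 2: u0 ∈ [-13/70, 11/35)
j=3 picked index 2: u0 ∈ [-27/70, 4/35)
j=4 picked index 3: u0 ∈ [-3/35, 1/5)
intersection: [1/70, 4/35)

1/70 4/35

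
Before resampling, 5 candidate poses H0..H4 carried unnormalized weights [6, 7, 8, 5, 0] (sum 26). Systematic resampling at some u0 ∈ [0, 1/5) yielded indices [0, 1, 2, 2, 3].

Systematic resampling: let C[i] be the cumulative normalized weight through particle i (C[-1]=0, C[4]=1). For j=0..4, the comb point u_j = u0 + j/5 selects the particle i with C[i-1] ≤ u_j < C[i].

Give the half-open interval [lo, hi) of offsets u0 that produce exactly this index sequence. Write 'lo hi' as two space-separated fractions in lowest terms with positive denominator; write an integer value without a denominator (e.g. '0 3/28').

C = [3/13, 1/2, 21/26, 1, 1]
j=0 picked index 0: u0 ∈ [0, 3/13)
j=1 picked index 1: u0 ∈ [2/65, 3/10)
j=2 picked index 2: u0 ∈ [1/10, 53/130)
j=3 picked index 2: u0 ∈ [-1/10, 27/130)
j=4 picked index 3: u0 ∈ [1/130, 1/5)
intersection: [1/10, 1/5)

1/10 1/5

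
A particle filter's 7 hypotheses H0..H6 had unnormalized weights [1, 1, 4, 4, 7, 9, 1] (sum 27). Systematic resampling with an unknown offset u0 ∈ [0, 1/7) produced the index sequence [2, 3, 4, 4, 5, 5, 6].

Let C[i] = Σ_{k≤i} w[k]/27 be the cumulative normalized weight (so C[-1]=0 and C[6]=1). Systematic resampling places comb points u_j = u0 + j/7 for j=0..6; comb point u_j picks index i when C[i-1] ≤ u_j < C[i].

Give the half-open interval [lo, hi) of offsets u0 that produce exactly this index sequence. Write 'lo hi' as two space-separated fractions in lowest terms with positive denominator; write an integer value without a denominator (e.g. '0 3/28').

C = [1/27, 2/27, 2/9, 10/27, 17/27, 26/27, 1]
j=0 picked index 2: u0 ∈ [2/27, 2/9)
j=1 picked index 3: u0 ∈ [5/63, 43/189)
j=2 picked index 4: u0 ∈ [16/189, 65/189)
j=3 picked index 4: u0 ∈ [-11/189, 38/189)
j=4 picked index 5: u0 ∈ [11/189, 74/189)
j=5 picked index 5: u0 ∈ [-16/189, 47/189)
j=6 picked index 6: u0 ∈ [20/189, 1/7)
intersection: [20/189, 1/7)

20/189 1/7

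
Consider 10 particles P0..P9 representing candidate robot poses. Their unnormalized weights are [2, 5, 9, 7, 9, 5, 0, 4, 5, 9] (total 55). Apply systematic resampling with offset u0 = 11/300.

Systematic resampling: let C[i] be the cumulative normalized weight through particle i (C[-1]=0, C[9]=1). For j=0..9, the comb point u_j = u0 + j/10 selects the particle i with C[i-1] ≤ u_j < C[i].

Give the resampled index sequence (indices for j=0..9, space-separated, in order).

1 2 2 3 4 4 5 7 9 9

C = [2/55, 7/55, 16/55, 23/55, 32/55, 37/55, 37/55, 41/55, 46/55, 1]
j=0: u_0=11/300 ∈ [2/55, 7/55) → index 1
j=1: u_1=41/300 ∈ [7/55, 16/55) → index 2
j=2: u_2=71/300 ∈ [7/55, 16/55) → index 2
j=3: u_3=101/300 ∈ [16/55, 23/55) → index 3
j=4: u_4=131/300 ∈ [23/55, 32/55) → index 4
j=5: u_5=161/300 ∈ [23/55, 32/55) → index 4
j=6: u_6=191/300 ∈ [32/55, 37/55) → index 5
j=7: u_7=221/300 ∈ [37/55, 41/55) → index 7
j=8: u_8=251/300 ∈ [46/55, 1) → index 9
j=9: u_9=281/300 ∈ [46/55, 1) → index 9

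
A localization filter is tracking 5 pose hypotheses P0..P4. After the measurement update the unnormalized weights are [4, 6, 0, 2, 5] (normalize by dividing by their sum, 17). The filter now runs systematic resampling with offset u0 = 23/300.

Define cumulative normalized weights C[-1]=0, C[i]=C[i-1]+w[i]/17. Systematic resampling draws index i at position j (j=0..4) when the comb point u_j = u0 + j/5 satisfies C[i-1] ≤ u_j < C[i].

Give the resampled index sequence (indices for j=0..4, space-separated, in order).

C = [4/17, 10/17, 10/17, 12/17, 1]
j=0: u_0=23/300 ∈ [0, 4/17) → index 0
j=1: u_1=83/300 ∈ [4/17, 10/17) → index 1
j=2: u_2=143/300 ∈ [4/17, 10/17) → index 1
j=3: u_3=203/300 ∈ [10/17, 12/17) → index 3
j=4: u_4=263/300 ∈ [12/17, 1) → index 4

0 1 1 3 4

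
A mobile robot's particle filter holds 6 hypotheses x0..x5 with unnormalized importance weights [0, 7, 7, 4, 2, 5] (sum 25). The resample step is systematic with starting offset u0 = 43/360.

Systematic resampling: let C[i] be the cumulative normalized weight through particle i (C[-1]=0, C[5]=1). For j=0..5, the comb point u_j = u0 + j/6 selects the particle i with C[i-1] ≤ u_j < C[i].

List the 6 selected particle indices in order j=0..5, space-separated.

C = [0, 7/25, 14/25, 18/25, 4/5, 1]
j=0: u_0=43/360 ∈ [0, 7/25) → index 1
j=1: u_1=103/360 ∈ [7/25, 14/25) → index 2
j=2: u_2=163/360 ∈ [7/25, 14/25) → index 2
j=3: u_3=223/360 ∈ [14/25, 18/25) → index 3
j=4: u_4=283/360 ∈ [18/25, 4/5) → index 4
j=5: u_5=343/360 ∈ [4/5, 1) → index 5

1 2 2 3 4 5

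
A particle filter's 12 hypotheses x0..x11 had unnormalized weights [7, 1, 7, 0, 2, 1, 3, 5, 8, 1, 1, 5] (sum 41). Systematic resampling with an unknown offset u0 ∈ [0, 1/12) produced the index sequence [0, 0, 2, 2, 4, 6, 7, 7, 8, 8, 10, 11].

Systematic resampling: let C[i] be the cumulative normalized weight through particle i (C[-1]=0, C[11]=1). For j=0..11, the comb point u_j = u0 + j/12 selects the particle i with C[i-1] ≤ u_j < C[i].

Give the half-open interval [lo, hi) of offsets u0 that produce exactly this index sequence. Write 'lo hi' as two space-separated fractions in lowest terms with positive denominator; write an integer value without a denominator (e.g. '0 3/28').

4/123 11/246

C = [7/41, 8/41, 15/41, 15/41, 17/41, 18/41, 21/41, 26/41, 34/41, 35/41, 36/41, 1]
j=0 picked index 0: u0 ∈ [0, 7/41)
j=1 picked index 0: u0 ∈ [-1/12, 43/492)
j=2 picked index 2: u0 ∈ [7/246, 49/246)
j=3 picked index 2: u0 ∈ [-9/164, 19/164)
j=4 picked index 4: u0 ∈ [4/123, 10/123)
j=5 picked index 6: u0 ∈ [11/492, 47/492)
j=6 picked index 7: u0 ∈ [1/82, 11/82)
j=7 picked index 7: u0 ∈ [-35/492, 25/492)
j=8 picked index 8: u0 ∈ [-4/123, 20/123)
j=9 picked index 8: u0 ∈ [-19/164, 13/164)
j=10 picked index 10: u0 ∈ [5/246, 11/246)
j=11 picked index 11: u0 ∈ [-19/492, 1/12)
intersection: [4/123, 11/246)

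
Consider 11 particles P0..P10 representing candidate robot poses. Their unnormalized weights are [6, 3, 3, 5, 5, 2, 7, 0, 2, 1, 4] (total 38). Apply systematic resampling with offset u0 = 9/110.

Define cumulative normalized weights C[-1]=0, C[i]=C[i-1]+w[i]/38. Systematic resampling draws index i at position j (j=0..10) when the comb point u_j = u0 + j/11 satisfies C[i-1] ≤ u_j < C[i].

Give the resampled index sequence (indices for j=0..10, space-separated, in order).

C = [3/19, 9/38, 6/19, 17/38, 11/19, 12/19, 31/38, 31/38, 33/38, 17/19, 1]
j=0: u_0=9/110 ∈ [0, 3/19) → index 0
j=1: u_1=19/110 ∈ [3/19, 9/38) → index 1
j=2: u_2=29/110 ∈ [9/38, 6/19) → index 2
j=3: u_3=39/110 ∈ [6/19, 17/38) → index 3
j=4: u_4=49/110 ∈ [6/19, 17/38) → index 3
j=5: u_5=59/110 ∈ [17/38, 11/19) → index 4
j=6: u_6=69/110 ∈ [11/19, 12/19) → index 5
j=7: u_7=79/110 ∈ [12/19, 31/38) → index 6
j=8: u_8=89/110 ∈ [12/19, 31/38) → index 6
j=9: u_9=9/10 ∈ [17/19, 1) → index 10
j=10: u_10=109/110 ∈ [17/19, 1) → index 10

0 1 2 3 3 4 5 6 6 10 10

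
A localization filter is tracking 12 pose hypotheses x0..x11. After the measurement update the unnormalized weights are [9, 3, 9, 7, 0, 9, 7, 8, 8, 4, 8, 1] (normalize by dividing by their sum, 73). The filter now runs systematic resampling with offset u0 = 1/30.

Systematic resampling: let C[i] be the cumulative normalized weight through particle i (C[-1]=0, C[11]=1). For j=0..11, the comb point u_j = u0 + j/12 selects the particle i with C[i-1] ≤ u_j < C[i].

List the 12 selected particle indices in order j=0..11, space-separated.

C = [9/73, 12/73, 21/73, 28/73, 28/73, 37/73, 44/73, 52/73, 60/73, 64/73, 72/73, 1]
j=0: u_0=1/30 ∈ [0, 9/73) → index 0
j=1: u_1=7/60 ∈ [0, 9/73) → index 0
j=2: u_2=1/5 ∈ [12/73, 21/73) → index 2
j=3: u_3=17/60 ∈ [12/73, 21/73) → index 2
j=4: u_4=11/30 ∈ [21/73, 28/73) → index 3
j=5: u_5=9/20 ∈ [28/73, 37/73) → index 5
j=6: u_6=8/15 ∈ [37/73, 44/73) → index 6
j=7: u_7=37/60 ∈ [44/73, 52/73) → index 7
j=8: u_8=7/10 ∈ [44/73, 52/73) → index 7
j=9: u_9=47/60 ∈ [52/73, 60/73) → index 8
j=10: u_10=13/15 ∈ [60/73, 64/73) → index 9
j=11: u_11=19/20 ∈ [64/73, 72/73) → index 10

0 0 2 2 3 5 6 7 7 8 9 10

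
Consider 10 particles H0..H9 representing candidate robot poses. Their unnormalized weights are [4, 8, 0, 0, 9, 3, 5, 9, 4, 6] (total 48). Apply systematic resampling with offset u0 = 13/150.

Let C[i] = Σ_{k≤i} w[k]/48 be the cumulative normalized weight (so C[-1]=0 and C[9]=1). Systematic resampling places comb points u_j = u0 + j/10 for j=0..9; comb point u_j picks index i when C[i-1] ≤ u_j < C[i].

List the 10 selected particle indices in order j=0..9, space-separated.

1 1 4 4 5 6 7 7 9 9

C = [1/12, 1/4, 1/4, 1/4, 7/16, 1/2, 29/48, 19/24, 7/8, 1]
j=0: u_0=13/150 ∈ [1/12, 1/4) → index 1
j=1: u_1=14/75 ∈ [1/12, 1/4) → index 1
j=2: u_2=43/150 ∈ [1/4, 7/16) → index 4
j=3: u_3=29/75 ∈ [1/4, 7/16) → index 4
j=4: u_4=73/150 ∈ [7/16, 1/2) → index 5
j=5: u_5=44/75 ∈ [1/2, 29/48) → index 6
j=6: u_6=103/150 ∈ [29/48, 19/24) → index 7
j=7: u_7=59/75 ∈ [29/48, 19/24) → index 7
j=8: u_8=133/150 ∈ [7/8, 1) → index 9
j=9: u_9=74/75 ∈ [7/8, 1) → index 9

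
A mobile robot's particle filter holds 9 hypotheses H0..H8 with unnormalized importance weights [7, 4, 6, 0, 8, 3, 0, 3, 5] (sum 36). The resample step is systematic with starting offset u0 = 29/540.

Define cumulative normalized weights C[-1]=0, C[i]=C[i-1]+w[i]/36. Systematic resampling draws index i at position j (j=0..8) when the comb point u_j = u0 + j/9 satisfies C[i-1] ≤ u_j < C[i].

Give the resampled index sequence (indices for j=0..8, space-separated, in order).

0 0 1 2 4 4 5 7 8

C = [7/36, 11/36, 17/36, 17/36, 25/36, 7/9, 7/9, 31/36, 1]
j=0: u_0=29/540 ∈ [0, 7/36) → index 0
j=1: u_1=89/540 ∈ [0, 7/36) → index 0
j=2: u_2=149/540 ∈ [7/36, 11/36) → index 1
j=3: u_3=209/540 ∈ [11/36, 17/36) → index 2
j=4: u_4=269/540 ∈ [17/36, 25/36) → index 4
j=5: u_5=329/540 ∈ [17/36, 25/36) → index 4
j=6: u_6=389/540 ∈ [25/36, 7/9) → index 5
j=7: u_7=449/540 ∈ [7/9, 31/36) → index 7
j=8: u_8=509/540 ∈ [31/36, 1) → index 8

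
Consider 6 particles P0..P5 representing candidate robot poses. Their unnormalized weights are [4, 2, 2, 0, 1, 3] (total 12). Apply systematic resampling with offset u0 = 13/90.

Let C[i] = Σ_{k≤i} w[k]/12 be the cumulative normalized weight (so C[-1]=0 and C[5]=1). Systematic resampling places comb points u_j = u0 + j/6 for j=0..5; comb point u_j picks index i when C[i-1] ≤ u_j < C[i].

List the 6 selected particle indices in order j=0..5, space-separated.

C = [1/3, 1/2, 2/3, 2/3, 3/4, 1]
j=0: u_0=13/90 ∈ [0, 1/3) → index 0
j=1: u_1=14/45 ∈ [0, 1/3) → index 0
j=2: u_2=43/90 ∈ [1/3, 1/2) → index 1
j=3: u_3=29/45 ∈ [1/2, 2/3) → index 2
j=4: u_4=73/90 ∈ [3/4, 1) → index 5
j=5: u_5=44/45 ∈ [3/4, 1) → index 5

0 0 1 2 5 5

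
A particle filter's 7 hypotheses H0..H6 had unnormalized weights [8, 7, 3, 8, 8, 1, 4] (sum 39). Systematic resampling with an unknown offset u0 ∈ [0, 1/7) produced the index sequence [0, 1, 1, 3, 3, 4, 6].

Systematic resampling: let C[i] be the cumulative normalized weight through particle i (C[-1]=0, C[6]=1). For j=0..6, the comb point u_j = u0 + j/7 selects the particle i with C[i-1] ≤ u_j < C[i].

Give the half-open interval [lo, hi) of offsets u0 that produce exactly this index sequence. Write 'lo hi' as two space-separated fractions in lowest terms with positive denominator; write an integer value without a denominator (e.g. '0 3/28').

17/273 2/21

C = [8/39, 5/13, 6/13, 2/3, 34/39, 35/39, 1]
j=0 picked index 0: u0 ∈ [0, 8/39)
j=1 picked index 1: u0 ∈ [17/273, 22/91)
j=2 picked index 1: u0 ∈ [-22/273, 9/91)
j=3 picked index 3: u0 ∈ [3/91, 5/21)
j=4 picked index 3: u0 ∈ [-10/91, 2/21)
j=5 picked index 4: u0 ∈ [-1/21, 43/273)
j=6 picked index 6: u0 ∈ [11/273, 1/7)
intersection: [17/273, 2/21)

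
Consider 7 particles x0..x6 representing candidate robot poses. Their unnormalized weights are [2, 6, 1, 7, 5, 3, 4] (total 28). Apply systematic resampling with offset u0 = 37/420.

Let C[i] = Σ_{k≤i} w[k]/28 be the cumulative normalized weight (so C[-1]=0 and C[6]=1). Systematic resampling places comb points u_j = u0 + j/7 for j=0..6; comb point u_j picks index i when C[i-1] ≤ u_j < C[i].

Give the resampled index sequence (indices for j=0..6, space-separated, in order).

C = [1/14, 2/7, 9/28, 4/7, 3/4, 6/7, 1]
j=0: u_0=37/420 ∈ [1/14, 2/7) → index 1
j=1: u_1=97/420 ∈ [1/14, 2/7) → index 1
j=2: u_2=157/420 ∈ [9/28, 4/7) → index 3
j=3: u_3=31/60 ∈ [9/28, 4/7) → index 3
j=4: u_4=277/420 ∈ [4/7, 3/4) → index 4
j=5: u_5=337/420 ∈ [3/4, 6/7) → index 5
j=6: u_6=397/420 ∈ [6/7, 1) → index 6

1 1 3 3 4 5 6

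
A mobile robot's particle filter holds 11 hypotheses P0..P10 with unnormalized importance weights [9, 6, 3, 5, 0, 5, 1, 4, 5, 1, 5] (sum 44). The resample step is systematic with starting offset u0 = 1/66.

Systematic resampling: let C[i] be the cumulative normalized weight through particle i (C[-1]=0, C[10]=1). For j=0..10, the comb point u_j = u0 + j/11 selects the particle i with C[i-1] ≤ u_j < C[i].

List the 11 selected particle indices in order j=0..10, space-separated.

0 0 0 1 2 3 5 6 7 8 10

C = [9/44, 15/44, 9/22, 23/44, 23/44, 7/11, 29/44, 3/4, 19/22, 39/44, 1]
j=0: u_0=1/66 ∈ [0, 9/44) → index 0
j=1: u_1=7/66 ∈ [0, 9/44) → index 0
j=2: u_2=13/66 ∈ [0, 9/44) → index 0
j=3: u_3=19/66 ∈ [9/44, 15/44) → index 1
j=4: u_4=25/66 ∈ [15/44, 9/22) → index 2
j=5: u_5=31/66 ∈ [9/22, 23/44) → index 3
j=6: u_6=37/66 ∈ [23/44, 7/11) → index 5
j=7: u_7=43/66 ∈ [7/11, 29/44) → index 6
j=8: u_8=49/66 ∈ [29/44, 3/4) → index 7
j=9: u_9=5/6 ∈ [3/4, 19/22) → index 8
j=10: u_10=61/66 ∈ [39/44, 1) → index 10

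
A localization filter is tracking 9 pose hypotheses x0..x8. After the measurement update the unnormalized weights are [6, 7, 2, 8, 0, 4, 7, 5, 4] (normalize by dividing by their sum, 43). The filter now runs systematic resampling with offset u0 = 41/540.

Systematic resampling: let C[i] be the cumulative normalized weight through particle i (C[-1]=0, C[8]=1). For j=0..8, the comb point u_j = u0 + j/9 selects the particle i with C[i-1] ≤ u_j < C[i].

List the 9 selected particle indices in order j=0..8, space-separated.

C = [6/43, 13/43, 15/43, 23/43, 23/43, 27/43, 34/43, 39/43, 1]
j=0: u_0=41/540 ∈ [0, 6/43) → index 0
j=1: u_1=101/540 ∈ [6/43, 13/43) → index 1
j=2: u_2=161/540 ∈ [6/43, 13/43) → index 1
j=3: u_3=221/540 ∈ [15/43, 23/43) → index 3
j=4: u_4=281/540 ∈ [15/43, 23/43) → index 3
j=5: u_5=341/540 ∈ [27/43, 34/43) → index 6
j=6: u_6=401/540 ∈ [27/43, 34/43) → index 6
j=7: u_7=461/540 ∈ [34/43, 39/43) → index 7
j=8: u_8=521/540 ∈ [39/43, 1) → index 8

0 1 1 3 3 6 6 7 8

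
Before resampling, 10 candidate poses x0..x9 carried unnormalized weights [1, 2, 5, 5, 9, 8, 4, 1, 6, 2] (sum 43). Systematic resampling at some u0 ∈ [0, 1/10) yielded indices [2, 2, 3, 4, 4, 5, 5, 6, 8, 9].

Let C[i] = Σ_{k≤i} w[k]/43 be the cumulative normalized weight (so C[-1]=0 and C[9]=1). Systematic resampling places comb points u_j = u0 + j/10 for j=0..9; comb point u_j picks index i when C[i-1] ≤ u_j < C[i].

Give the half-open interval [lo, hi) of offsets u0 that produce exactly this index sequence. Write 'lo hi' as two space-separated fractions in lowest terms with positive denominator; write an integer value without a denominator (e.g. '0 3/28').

3/43 37/430

C = [1/43, 3/43, 8/43, 13/43, 22/43, 30/43, 34/43, 35/43, 41/43, 1]
j=0 picked index 2: u0 ∈ [3/43, 8/43)
j=1 picked index 2: u0 ∈ [-13/430, 37/430)
j=2 picked index 3: u0 ∈ [-3/215, 22/215)
j=3 picked index 4: u0 ∈ [1/430, 91/430)
j=4 picked index 4: u0 ∈ [-21/215, 24/215)
j=5 picked index 5: u0 ∈ [1/86, 17/86)
j=6 picked index 5: u0 ∈ [-19/215, 21/215)
j=7 picked index 6: u0 ∈ [-1/430, 39/430)
j=8 picked index 8: u0 ∈ [3/215, 33/215)
j=9 picked index 9: u0 ∈ [23/430, 1/10)
intersection: [3/43, 37/430)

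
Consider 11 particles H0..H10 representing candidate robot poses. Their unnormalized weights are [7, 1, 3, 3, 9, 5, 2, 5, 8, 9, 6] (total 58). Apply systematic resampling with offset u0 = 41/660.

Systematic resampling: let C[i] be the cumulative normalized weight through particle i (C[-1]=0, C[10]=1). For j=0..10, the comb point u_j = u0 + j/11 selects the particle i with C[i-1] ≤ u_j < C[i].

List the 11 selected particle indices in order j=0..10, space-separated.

0 2 4 4 5 6 8 8 9 9 10

C = [7/58, 4/29, 11/58, 7/29, 23/58, 14/29, 15/29, 35/58, 43/58, 26/29, 1]
j=0: u_0=41/660 ∈ [0, 7/58) → index 0
j=1: u_1=101/660 ∈ [4/29, 11/58) → index 2
j=2: u_2=161/660 ∈ [7/29, 23/58) → index 4
j=3: u_3=221/660 ∈ [7/29, 23/58) → index 4
j=4: u_4=281/660 ∈ [23/58, 14/29) → index 5
j=5: u_5=31/60 ∈ [14/29, 15/29) → index 6
j=6: u_6=401/660 ∈ [35/58, 43/58) → index 8
j=7: u_7=461/660 ∈ [35/58, 43/58) → index 8
j=8: u_8=521/660 ∈ [43/58, 26/29) → index 9
j=9: u_9=581/660 ∈ [43/58, 26/29) → index 9
j=10: u_10=641/660 ∈ [26/29, 1) → index 10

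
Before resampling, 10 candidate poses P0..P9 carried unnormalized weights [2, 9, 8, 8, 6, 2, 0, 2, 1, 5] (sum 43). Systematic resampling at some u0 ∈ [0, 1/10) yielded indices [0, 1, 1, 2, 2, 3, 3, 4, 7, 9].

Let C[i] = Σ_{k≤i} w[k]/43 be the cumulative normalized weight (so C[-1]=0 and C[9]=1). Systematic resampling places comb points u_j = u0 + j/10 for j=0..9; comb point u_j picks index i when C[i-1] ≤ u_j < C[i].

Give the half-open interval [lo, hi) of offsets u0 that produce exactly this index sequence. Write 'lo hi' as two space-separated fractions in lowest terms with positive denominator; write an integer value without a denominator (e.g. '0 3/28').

3/215 6/215

C = [2/43, 11/43, 19/43, 27/43, 33/43, 35/43, 35/43, 37/43, 38/43, 1]
j=0 picked index 0: u0 ∈ [0, 2/43)
j=1 picked index 1: u0 ∈ [-23/430, 67/430)
j=2 picked index 1: u0 ∈ [-33/215, 12/215)
j=3 picked index 2: u0 ∈ [-19/430, 61/430)
j=4 picked index 2: u0 ∈ [-31/215, 9/215)
j=5 picked index 3: u0 ∈ [-5/86, 11/86)
j=6 picked index 3: u0 ∈ [-34/215, 6/215)
j=7 picked index 4: u0 ∈ [-31/430, 29/430)
j=8 picked index 7: u0 ∈ [3/215, 13/215)
j=9 picked index 9: u0 ∈ [-7/430, 1/10)
intersection: [3/215, 6/215)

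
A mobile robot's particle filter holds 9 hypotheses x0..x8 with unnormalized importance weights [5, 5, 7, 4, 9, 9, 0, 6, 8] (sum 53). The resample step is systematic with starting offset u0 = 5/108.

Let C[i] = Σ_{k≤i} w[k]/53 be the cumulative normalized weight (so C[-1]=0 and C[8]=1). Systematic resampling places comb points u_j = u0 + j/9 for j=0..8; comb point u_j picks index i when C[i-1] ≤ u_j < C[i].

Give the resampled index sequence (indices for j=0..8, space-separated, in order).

C = [5/53, 10/53, 17/53, 21/53, 30/53, 39/53, 39/53, 45/53, 1]
j=0: u_0=5/108 ∈ [0, 5/53) → index 0
j=1: u_1=17/108 ∈ [5/53, 10/53) → index 1
j=2: u_2=29/108 ∈ [10/53, 17/53) → index 2
j=3: u_3=41/108 ∈ [17/53, 21/53) → index 3
j=4: u_4=53/108 ∈ [21/53, 30/53) → index 4
j=5: u_5=65/108 ∈ [30/53, 39/53) → index 5
j=6: u_6=77/108 ∈ [30/53, 39/53) → index 5
j=7: u_7=89/108 ∈ [39/53, 45/53) → index 7
j=8: u_8=101/108 ∈ [45/53, 1) → index 8

0 1 2 3 4 5 5 7 8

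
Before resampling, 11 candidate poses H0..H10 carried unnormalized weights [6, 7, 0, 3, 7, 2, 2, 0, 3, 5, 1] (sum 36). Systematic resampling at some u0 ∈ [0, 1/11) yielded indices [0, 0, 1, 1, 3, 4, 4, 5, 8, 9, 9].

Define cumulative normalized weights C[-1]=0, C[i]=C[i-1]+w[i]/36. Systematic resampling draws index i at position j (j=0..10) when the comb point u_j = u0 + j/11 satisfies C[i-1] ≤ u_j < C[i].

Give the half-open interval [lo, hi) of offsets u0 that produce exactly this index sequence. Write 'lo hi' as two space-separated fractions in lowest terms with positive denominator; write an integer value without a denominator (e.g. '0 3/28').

C = [1/6, 13/36, 13/36, 4/9, 23/36, 25/36, 3/4, 3/4, 5/6, 35/36, 1]
j=0 picked index 0: u0 ∈ [0, 1/6)
j=1 picked index 0: u0 ∈ [-1/11, 5/66)
j=2 picked index 1: u0 ∈ [-1/66, 71/396)
j=3 picked index 1: u0 ∈ [-7/66, 35/396)
j=4 picked index 3: u0 ∈ [-1/396, 8/99)
j=5 picked index 4: u0 ∈ [-1/99, 73/396)
j=6 picked index 4: u0 ∈ [-10/99, 37/396)
j=7 picked index 5: u0 ∈ [1/396, 23/396)
j=8 picked index 8: u0 ∈ [1/44, 7/66)
j=9 picked index 9: u0 ∈ [1/66, 61/396)
j=10 picked index 9: u0 ∈ [-5/66, 25/396)
intersection: [1/44, 23/396)

1/44 23/396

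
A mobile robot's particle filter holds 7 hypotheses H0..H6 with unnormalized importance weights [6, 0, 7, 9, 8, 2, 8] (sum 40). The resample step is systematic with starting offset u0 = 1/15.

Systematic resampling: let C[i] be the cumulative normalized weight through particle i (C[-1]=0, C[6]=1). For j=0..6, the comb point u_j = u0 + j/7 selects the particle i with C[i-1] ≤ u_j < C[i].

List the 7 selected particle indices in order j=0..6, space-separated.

C = [3/20, 3/20, 13/40, 11/20, 3/4, 4/5, 1]
j=0: u_0=1/15 ∈ [0, 3/20) → index 0
j=1: u_1=22/105 ∈ [3/20, 13/40) → index 2
j=2: u_2=37/105 ∈ [13/40, 11/20) → index 3
j=3: u_3=52/105 ∈ [13/40, 11/20) → index 3
j=4: u_4=67/105 ∈ [11/20, 3/4) → index 4
j=5: u_5=82/105 ∈ [3/4, 4/5) → index 5
j=6: u_6=97/105 ∈ [4/5, 1) → index 6

0 2 3 3 4 5 6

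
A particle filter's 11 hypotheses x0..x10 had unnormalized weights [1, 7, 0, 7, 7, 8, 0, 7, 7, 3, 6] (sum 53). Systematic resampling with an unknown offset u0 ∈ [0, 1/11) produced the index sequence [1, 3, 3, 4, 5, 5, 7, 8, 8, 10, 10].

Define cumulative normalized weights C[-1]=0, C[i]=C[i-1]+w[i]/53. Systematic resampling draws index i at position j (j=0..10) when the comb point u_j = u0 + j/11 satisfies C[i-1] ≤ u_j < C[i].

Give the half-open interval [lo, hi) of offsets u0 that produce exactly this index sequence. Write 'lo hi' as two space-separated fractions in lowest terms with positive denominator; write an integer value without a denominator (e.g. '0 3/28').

40/583 1/11

C = [1/53, 8/53, 8/53, 15/53, 22/53, 30/53, 30/53, 37/53, 44/53, 47/53, 1]
j=0 picked index 1: u0 ∈ [1/53, 8/53)
j=1 picked index 3: u0 ∈ [35/583, 112/583)
j=2 picked index 3: u0 ∈ [-18/583, 59/583)
j=3 picked index 4: u0 ∈ [6/583, 83/583)
j=4 picked index 5: u0 ∈ [30/583, 118/583)
j=5 picked index 5: u0 ∈ [-23/583, 65/583)
j=6 picked index 7: u0 ∈ [12/583, 89/583)
j=7 picked index 8: u0 ∈ [36/583, 113/583)
j=8 picked index 8: u0 ∈ [-17/583, 60/583)
j=9 picked index 10: u0 ∈ [40/583, 2/11)
j=10 picked index 10: u0 ∈ [-13/583, 1/11)
intersection: [40/583, 1/11)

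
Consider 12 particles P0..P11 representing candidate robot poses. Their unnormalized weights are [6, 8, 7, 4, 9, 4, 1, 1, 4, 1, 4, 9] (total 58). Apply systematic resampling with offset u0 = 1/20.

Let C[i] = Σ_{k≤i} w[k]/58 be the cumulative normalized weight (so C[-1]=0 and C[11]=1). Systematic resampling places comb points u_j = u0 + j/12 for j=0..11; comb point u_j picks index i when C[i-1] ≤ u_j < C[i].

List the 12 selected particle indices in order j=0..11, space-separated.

0 1 1 2 3 4 4 5 8 10 11 11

C = [3/29, 7/29, 21/58, 25/58, 17/29, 19/29, 39/58, 20/29, 22/29, 45/58, 49/58, 1]
j=0: u_0=1/20 ∈ [0, 3/29) → index 0
j=1: u_1=2/15 ∈ [3/29, 7/29) → index 1
j=2: u_2=13/60 ∈ [3/29, 7/29) → index 1
j=3: u_3=3/10 ∈ [7/29, 21/58) → index 2
j=4: u_4=23/60 ∈ [21/58, 25/58) → index 3
j=5: u_5=7/15 ∈ [25/58, 17/29) → index 4
j=6: u_6=11/20 ∈ [25/58, 17/29) → index 4
j=7: u_7=19/30 ∈ [17/29, 19/29) → index 5
j=8: u_8=43/60 ∈ [20/29, 22/29) → index 8
j=9: u_9=4/5 ∈ [45/58, 49/58) → index 10
j=10: u_10=53/60 ∈ [49/58, 1) → index 11
j=11: u_11=29/30 ∈ [49/58, 1) → index 11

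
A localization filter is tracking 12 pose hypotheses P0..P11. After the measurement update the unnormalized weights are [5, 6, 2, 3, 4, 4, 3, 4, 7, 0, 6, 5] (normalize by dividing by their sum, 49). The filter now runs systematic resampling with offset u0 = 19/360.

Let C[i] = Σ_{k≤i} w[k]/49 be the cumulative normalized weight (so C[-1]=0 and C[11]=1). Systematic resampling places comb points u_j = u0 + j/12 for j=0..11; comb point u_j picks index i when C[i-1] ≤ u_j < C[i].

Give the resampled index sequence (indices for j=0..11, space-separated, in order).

C = [5/49, 11/49, 13/49, 16/49, 20/49, 24/49, 27/49, 31/49, 38/49, 38/49, 44/49, 1]
j=0: u_0=19/360 ∈ [0, 5/49) → index 0
j=1: u_1=49/360 ∈ [5/49, 11/49) → index 1
j=2: u_2=79/360 ∈ [5/49, 11/49) → index 1
j=3: u_3=109/360 ∈ [13/49, 16/49) → index 3
j=4: u_4=139/360 ∈ [16/49, 20/49) → index 4
j=5: u_5=169/360 ∈ [20/49, 24/49) → index 5
j=6: u_6=199/360 ∈ [27/49, 31/49) → index 7
j=7: u_7=229/360 ∈ [31/49, 38/49) → index 8
j=8: u_8=259/360 ∈ [31/49, 38/49) → index 8
j=9: u_9=289/360 ∈ [38/49, 44/49) → index 10
j=10: u_10=319/360 ∈ [38/49, 44/49) → index 10
j=11: u_11=349/360 ∈ [44/49, 1) → index 11

0 1 1 3 4 5 7 8 8 10 10 11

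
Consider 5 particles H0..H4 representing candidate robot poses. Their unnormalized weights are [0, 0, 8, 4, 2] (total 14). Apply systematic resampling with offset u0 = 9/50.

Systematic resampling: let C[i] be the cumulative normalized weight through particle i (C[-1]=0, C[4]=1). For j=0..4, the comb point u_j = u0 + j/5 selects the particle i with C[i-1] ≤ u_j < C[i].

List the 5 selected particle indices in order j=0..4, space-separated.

2 2 3 3 4

C = [0, 0, 4/7, 6/7, 1]
j=0: u_0=9/50 ∈ [0, 4/7) → index 2
j=1: u_1=19/50 ∈ [0, 4/7) → index 2
j=2: u_2=29/50 ∈ [4/7, 6/7) → index 3
j=3: u_3=39/50 ∈ [4/7, 6/7) → index 3
j=4: u_4=49/50 ∈ [6/7, 1) → index 4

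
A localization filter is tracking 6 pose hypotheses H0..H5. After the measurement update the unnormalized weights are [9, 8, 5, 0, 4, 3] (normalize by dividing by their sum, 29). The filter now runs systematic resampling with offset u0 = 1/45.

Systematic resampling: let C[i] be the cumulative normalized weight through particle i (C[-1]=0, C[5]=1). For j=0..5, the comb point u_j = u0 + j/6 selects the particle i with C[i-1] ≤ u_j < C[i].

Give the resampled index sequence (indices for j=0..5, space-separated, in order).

C = [9/29, 17/29, 22/29, 22/29, 26/29, 1]
j=0: u_0=1/45 ∈ [0, 9/29) → index 0
j=1: u_1=17/90 ∈ [0, 9/29) → index 0
j=2: u_2=16/45 ∈ [9/29, 17/29) → index 1
j=3: u_3=47/90 ∈ [9/29, 17/29) → index 1
j=4: u_4=31/45 ∈ [17/29, 22/29) → index 2
j=5: u_5=77/90 ∈ [22/29, 26/29) → index 4

0 0 1 1 2 4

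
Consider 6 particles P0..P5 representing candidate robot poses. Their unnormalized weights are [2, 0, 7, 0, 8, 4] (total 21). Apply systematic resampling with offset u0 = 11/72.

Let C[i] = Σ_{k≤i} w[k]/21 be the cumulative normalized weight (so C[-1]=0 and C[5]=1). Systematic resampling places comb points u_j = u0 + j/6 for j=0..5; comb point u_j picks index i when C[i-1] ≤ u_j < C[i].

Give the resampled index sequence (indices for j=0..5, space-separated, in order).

C = [2/21, 2/21, 3/7, 3/7, 17/21, 1]
j=0: u_0=11/72 ∈ [2/21, 3/7) → index 2
j=1: u_1=23/72 ∈ [2/21, 3/7) → index 2
j=2: u_2=35/72 ∈ [3/7, 17/21) → index 4
j=3: u_3=47/72 ∈ [3/7, 17/21) → index 4
j=4: u_4=59/72 ∈ [17/21, 1) → index 5
j=5: u_5=71/72 ∈ [17/21, 1) → index 5

2 2 4 4 5 5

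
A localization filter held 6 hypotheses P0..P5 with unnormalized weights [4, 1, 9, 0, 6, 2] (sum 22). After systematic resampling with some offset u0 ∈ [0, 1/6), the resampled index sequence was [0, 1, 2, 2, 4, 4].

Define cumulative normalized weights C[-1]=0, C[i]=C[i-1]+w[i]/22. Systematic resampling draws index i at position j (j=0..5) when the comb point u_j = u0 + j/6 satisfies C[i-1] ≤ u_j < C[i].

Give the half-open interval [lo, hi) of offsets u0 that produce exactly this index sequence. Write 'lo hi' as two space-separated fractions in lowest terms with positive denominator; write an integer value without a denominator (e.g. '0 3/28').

1/66 2/33

C = [2/11, 5/22, 7/11, 7/11, 10/11, 1]
j=0 picked index 0: u0 ∈ [0, 2/11)
j=1 picked index 1: u0 ∈ [1/66, 2/33)
j=2 picked index 2: u0 ∈ [-7/66, 10/33)
j=3 picked index 2: u0 ∈ [-3/11, 3/22)
j=4 picked index 4: u0 ∈ [-1/33, 8/33)
j=5 picked index 4: u0 ∈ [-13/66, 5/66)
intersection: [1/66, 2/33)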